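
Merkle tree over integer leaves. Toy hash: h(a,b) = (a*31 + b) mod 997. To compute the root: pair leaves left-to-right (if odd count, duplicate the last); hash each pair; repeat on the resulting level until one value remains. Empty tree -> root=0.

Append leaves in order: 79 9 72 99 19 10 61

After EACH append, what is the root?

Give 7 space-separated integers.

Answer: 79 464 736 763 238 947 306

Derivation:
After append 79 (leaves=[79]):
  L0: [79]
  root=79
After append 9 (leaves=[79, 9]):
  L0: [79, 9]
  L1: h(79,9)=(79*31+9)%997=464 -> [464]
  root=464
After append 72 (leaves=[79, 9, 72]):
  L0: [79, 9, 72]
  L1: h(79,9)=(79*31+9)%997=464 h(72,72)=(72*31+72)%997=310 -> [464, 310]
  L2: h(464,310)=(464*31+310)%997=736 -> [736]
  root=736
After append 99 (leaves=[79, 9, 72, 99]):
  L0: [79, 9, 72, 99]
  L1: h(79,9)=(79*31+9)%997=464 h(72,99)=(72*31+99)%997=337 -> [464, 337]
  L2: h(464,337)=(464*31+337)%997=763 -> [763]
  root=763
After append 19 (leaves=[79, 9, 72, 99, 19]):
  L0: [79, 9, 72, 99, 19]
  L1: h(79,9)=(79*31+9)%997=464 h(72,99)=(72*31+99)%997=337 h(19,19)=(19*31+19)%997=608 -> [464, 337, 608]
  L2: h(464,337)=(464*31+337)%997=763 h(608,608)=(608*31+608)%997=513 -> [763, 513]
  L3: h(763,513)=(763*31+513)%997=238 -> [238]
  root=238
After append 10 (leaves=[79, 9, 72, 99, 19, 10]):
  L0: [79, 9, 72, 99, 19, 10]
  L1: h(79,9)=(79*31+9)%997=464 h(72,99)=(72*31+99)%997=337 h(19,10)=(19*31+10)%997=599 -> [464, 337, 599]
  L2: h(464,337)=(464*31+337)%997=763 h(599,599)=(599*31+599)%997=225 -> [763, 225]
  L3: h(763,225)=(763*31+225)%997=947 -> [947]
  root=947
After append 61 (leaves=[79, 9, 72, 99, 19, 10, 61]):
  L0: [79, 9, 72, 99, 19, 10, 61]
  L1: h(79,9)=(79*31+9)%997=464 h(72,99)=(72*31+99)%997=337 h(19,10)=(19*31+10)%997=599 h(61,61)=(61*31+61)%997=955 -> [464, 337, 599, 955]
  L2: h(464,337)=(464*31+337)%997=763 h(599,955)=(599*31+955)%997=581 -> [763, 581]
  L3: h(763,581)=(763*31+581)%997=306 -> [306]
  root=306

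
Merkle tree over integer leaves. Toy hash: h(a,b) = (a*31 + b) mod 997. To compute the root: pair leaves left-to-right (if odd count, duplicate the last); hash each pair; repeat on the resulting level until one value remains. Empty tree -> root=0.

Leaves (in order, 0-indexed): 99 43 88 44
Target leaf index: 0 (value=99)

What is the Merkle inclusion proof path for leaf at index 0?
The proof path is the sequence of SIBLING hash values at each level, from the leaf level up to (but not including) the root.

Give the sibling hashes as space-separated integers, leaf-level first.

Answer: 43 778

Derivation:
L0 (leaves): [99, 43, 88, 44], target index=0
L1: h(99,43)=(99*31+43)%997=121 [pair 0] h(88,44)=(88*31+44)%997=778 [pair 1] -> [121, 778]
  Sibling for proof at L0: 43
L2: h(121,778)=(121*31+778)%997=541 [pair 0] -> [541]
  Sibling for proof at L1: 778
Root: 541
Proof path (sibling hashes from leaf to root): [43, 778]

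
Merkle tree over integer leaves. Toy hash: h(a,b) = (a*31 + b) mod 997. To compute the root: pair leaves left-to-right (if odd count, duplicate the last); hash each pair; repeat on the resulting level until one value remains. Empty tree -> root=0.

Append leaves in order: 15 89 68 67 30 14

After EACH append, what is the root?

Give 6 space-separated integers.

After append 15 (leaves=[15]):
  L0: [15]
  root=15
After append 89 (leaves=[15, 89]):
  L0: [15, 89]
  L1: h(15,89)=(15*31+89)%997=554 -> [554]
  root=554
After append 68 (leaves=[15, 89, 68]):
  L0: [15, 89, 68]
  L1: h(15,89)=(15*31+89)%997=554 h(68,68)=(68*31+68)%997=182 -> [554, 182]
  L2: h(554,182)=(554*31+182)%997=407 -> [407]
  root=407
After append 67 (leaves=[15, 89, 68, 67]):
  L0: [15, 89, 68, 67]
  L1: h(15,89)=(15*31+89)%997=554 h(68,67)=(68*31+67)%997=181 -> [554, 181]
  L2: h(554,181)=(554*31+181)%997=406 -> [406]
  root=406
After append 30 (leaves=[15, 89, 68, 67, 30]):
  L0: [15, 89, 68, 67, 30]
  L1: h(15,89)=(15*31+89)%997=554 h(68,67)=(68*31+67)%997=181 h(30,30)=(30*31+30)%997=960 -> [554, 181, 960]
  L2: h(554,181)=(554*31+181)%997=406 h(960,960)=(960*31+960)%997=810 -> [406, 810]
  L3: h(406,810)=(406*31+810)%997=435 -> [435]
  root=435
After append 14 (leaves=[15, 89, 68, 67, 30, 14]):
  L0: [15, 89, 68, 67, 30, 14]
  L1: h(15,89)=(15*31+89)%997=554 h(68,67)=(68*31+67)%997=181 h(30,14)=(30*31+14)%997=944 -> [554, 181, 944]
  L2: h(554,181)=(554*31+181)%997=406 h(944,944)=(944*31+944)%997=298 -> [406, 298]
  L3: h(406,298)=(406*31+298)%997=920 -> [920]
  root=920

Answer: 15 554 407 406 435 920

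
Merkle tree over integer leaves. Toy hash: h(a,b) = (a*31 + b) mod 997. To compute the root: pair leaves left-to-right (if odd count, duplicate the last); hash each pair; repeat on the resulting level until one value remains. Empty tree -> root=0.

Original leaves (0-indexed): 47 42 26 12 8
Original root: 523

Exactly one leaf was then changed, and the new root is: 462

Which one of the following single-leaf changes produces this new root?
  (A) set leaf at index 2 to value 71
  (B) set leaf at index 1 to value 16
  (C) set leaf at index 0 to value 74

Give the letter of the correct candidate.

Answer: B

Derivation:
Original leaves: [47, 42, 26, 12, 8]
Target new root: 462
Try each candidate change and compute the resulting root:
Candidate A: set leaf[2] = 71 -> leaves = [47, 42, 71, 12, 8]
  L0: [47, 42, 71, 12, 8]
  L1: h(47,42)=(47*31+42)%997=502 h(71,12)=(71*31+12)%997=219 h(8,8)=(8*31+8)%997=256 -> [502, 219, 256]
  L2: h(502,219)=(502*31+219)%997=826 h(256,256)=(256*31+256)%997=216 -> [826, 216]
  L3: h(826,216)=(826*31+216)%997=897 -> [897]
  root = 897 != target 462
Candidate B: set leaf[1] = 16 -> leaves = [47, 16, 26, 12, 8]
  L0: [47, 16, 26, 12, 8]
  L1: h(47,16)=(47*31+16)%997=476 h(26,12)=(26*31+12)%997=818 h(8,8)=(8*31+8)%997=256 -> [476, 818, 256]
  L2: h(476,818)=(476*31+818)%997=619 h(256,256)=(256*31+256)%997=216 -> [619, 216]
  L3: h(619,216)=(619*31+216)%997=462 -> [462]
  root = 462 == target 462  ** MATCH **
Candidate C: set leaf[0] = 74 -> leaves = [74, 42, 26, 12, 8]
  L0: [74, 42, 26, 12, 8]
  L1: h(74,42)=(74*31+42)%997=342 h(26,12)=(26*31+12)%997=818 h(8,8)=(8*31+8)%997=256 -> [342, 818, 256]
  L2: h(342,818)=(342*31+818)%997=453 h(256,256)=(256*31+256)%997=216 -> [453, 216]
  L3: h(453,216)=(453*31+216)%997=301 -> [301]
  root = 301 != target 462
Candidate B produces the target root.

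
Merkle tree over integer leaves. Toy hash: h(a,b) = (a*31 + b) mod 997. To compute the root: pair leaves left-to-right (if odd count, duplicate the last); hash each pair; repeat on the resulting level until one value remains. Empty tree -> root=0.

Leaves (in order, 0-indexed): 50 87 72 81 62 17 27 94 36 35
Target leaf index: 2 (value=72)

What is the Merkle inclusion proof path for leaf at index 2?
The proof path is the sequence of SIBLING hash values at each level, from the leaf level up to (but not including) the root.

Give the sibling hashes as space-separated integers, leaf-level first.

Answer: 81 640 223 170

Derivation:
L0 (leaves): [50, 87, 72, 81, 62, 17, 27, 94, 36, 35], target index=2
L1: h(50,87)=(50*31+87)%997=640 [pair 0] h(72,81)=(72*31+81)%997=319 [pair 1] h(62,17)=(62*31+17)%997=942 [pair 2] h(27,94)=(27*31+94)%997=931 [pair 3] h(36,35)=(36*31+35)%997=154 [pair 4] -> [640, 319, 942, 931, 154]
  Sibling for proof at L0: 81
L2: h(640,319)=(640*31+319)%997=219 [pair 0] h(942,931)=(942*31+931)%997=223 [pair 1] h(154,154)=(154*31+154)%997=940 [pair 2] -> [219, 223, 940]
  Sibling for proof at L1: 640
L3: h(219,223)=(219*31+223)%997=33 [pair 0] h(940,940)=(940*31+940)%997=170 [pair 1] -> [33, 170]
  Sibling for proof at L2: 223
L4: h(33,170)=(33*31+170)%997=196 [pair 0] -> [196]
  Sibling for proof at L3: 170
Root: 196
Proof path (sibling hashes from leaf to root): [81, 640, 223, 170]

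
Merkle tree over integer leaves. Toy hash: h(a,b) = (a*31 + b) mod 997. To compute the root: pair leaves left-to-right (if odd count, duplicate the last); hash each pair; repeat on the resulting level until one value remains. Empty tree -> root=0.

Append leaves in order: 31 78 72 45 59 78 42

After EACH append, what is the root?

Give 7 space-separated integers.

After append 31 (leaves=[31]):
  L0: [31]
  root=31
After append 78 (leaves=[31, 78]):
  L0: [31, 78]
  L1: h(31,78)=(31*31+78)%997=42 -> [42]
  root=42
After append 72 (leaves=[31, 78, 72]):
  L0: [31, 78, 72]
  L1: h(31,78)=(31*31+78)%997=42 h(72,72)=(72*31+72)%997=310 -> [42, 310]
  L2: h(42,310)=(42*31+310)%997=615 -> [615]
  root=615
After append 45 (leaves=[31, 78, 72, 45]):
  L0: [31, 78, 72, 45]
  L1: h(31,78)=(31*31+78)%997=42 h(72,45)=(72*31+45)%997=283 -> [42, 283]
  L2: h(42,283)=(42*31+283)%997=588 -> [588]
  root=588
After append 59 (leaves=[31, 78, 72, 45, 59]):
  L0: [31, 78, 72, 45, 59]
  L1: h(31,78)=(31*31+78)%997=42 h(72,45)=(72*31+45)%997=283 h(59,59)=(59*31+59)%997=891 -> [42, 283, 891]
  L2: h(42,283)=(42*31+283)%997=588 h(891,891)=(891*31+891)%997=596 -> [588, 596]
  L3: h(588,596)=(588*31+596)%997=878 -> [878]
  root=878
After append 78 (leaves=[31, 78, 72, 45, 59, 78]):
  L0: [31, 78, 72, 45, 59, 78]
  L1: h(31,78)=(31*31+78)%997=42 h(72,45)=(72*31+45)%997=283 h(59,78)=(59*31+78)%997=910 -> [42, 283, 910]
  L2: h(42,283)=(42*31+283)%997=588 h(910,910)=(910*31+910)%997=207 -> [588, 207]
  L3: h(588,207)=(588*31+207)%997=489 -> [489]
  root=489
After append 42 (leaves=[31, 78, 72, 45, 59, 78, 42]):
  L0: [31, 78, 72, 45, 59, 78, 42]
  L1: h(31,78)=(31*31+78)%997=42 h(72,45)=(72*31+45)%997=283 h(59,78)=(59*31+78)%997=910 h(42,42)=(42*31+42)%997=347 -> [42, 283, 910, 347]
  L2: h(42,283)=(42*31+283)%997=588 h(910,347)=(910*31+347)%997=641 -> [588, 641]
  L3: h(588,641)=(588*31+641)%997=923 -> [923]
  root=923

Answer: 31 42 615 588 878 489 923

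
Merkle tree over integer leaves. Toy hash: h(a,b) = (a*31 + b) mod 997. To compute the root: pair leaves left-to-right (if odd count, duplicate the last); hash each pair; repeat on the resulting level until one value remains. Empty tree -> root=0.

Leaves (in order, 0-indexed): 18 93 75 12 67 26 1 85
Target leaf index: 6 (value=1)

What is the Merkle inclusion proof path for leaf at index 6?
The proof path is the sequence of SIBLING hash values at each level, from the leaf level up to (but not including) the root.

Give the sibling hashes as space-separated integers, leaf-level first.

L0 (leaves): [18, 93, 75, 12, 67, 26, 1, 85], target index=6
L1: h(18,93)=(18*31+93)%997=651 [pair 0] h(75,12)=(75*31+12)%997=343 [pair 1] h(67,26)=(67*31+26)%997=109 [pair 2] h(1,85)=(1*31+85)%997=116 [pair 3] -> [651, 343, 109, 116]
  Sibling for proof at L0: 85
L2: h(651,343)=(651*31+343)%997=584 [pair 0] h(109,116)=(109*31+116)%997=504 [pair 1] -> [584, 504]
  Sibling for proof at L1: 109
L3: h(584,504)=(584*31+504)%997=662 [pair 0] -> [662]
  Sibling for proof at L2: 584
Root: 662
Proof path (sibling hashes from leaf to root): [85, 109, 584]

Answer: 85 109 584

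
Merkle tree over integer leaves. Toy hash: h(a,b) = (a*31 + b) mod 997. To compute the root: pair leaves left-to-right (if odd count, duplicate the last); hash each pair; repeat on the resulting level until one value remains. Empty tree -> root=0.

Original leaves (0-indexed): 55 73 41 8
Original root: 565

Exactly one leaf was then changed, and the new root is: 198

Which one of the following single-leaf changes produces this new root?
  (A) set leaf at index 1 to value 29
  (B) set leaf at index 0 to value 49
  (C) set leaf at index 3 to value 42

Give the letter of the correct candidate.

Answer: A

Derivation:
Original leaves: [55, 73, 41, 8]
Target new root: 198
Try each candidate change and compute the resulting root:
Candidate A: set leaf[1] = 29 -> leaves = [55, 29, 41, 8]
  L0: [55, 29, 41, 8]
  L1: h(55,29)=(55*31+29)%997=737 h(41,8)=(41*31+8)%997=282 -> [737, 282]
  L2: h(737,282)=(737*31+282)%997=198 -> [198]
  root = 198 == target 198  ** MATCH **
Candidate B: set leaf[0] = 49 -> leaves = [49, 73, 41, 8]
  L0: [49, 73, 41, 8]
  L1: h(49,73)=(49*31+73)%997=595 h(41,8)=(41*31+8)%997=282 -> [595, 282]
  L2: h(595,282)=(595*31+282)%997=781 -> [781]
  root = 781 != target 198
Candidate C: set leaf[3] = 42 -> leaves = [55, 73, 41, 42]
  L0: [55, 73, 41, 42]
  L1: h(55,73)=(55*31+73)%997=781 h(41,42)=(41*31+42)%997=316 -> [781, 316]
  L2: h(781,316)=(781*31+316)%997=599 -> [599]
  root = 599 != target 198
Candidate A produces the target root.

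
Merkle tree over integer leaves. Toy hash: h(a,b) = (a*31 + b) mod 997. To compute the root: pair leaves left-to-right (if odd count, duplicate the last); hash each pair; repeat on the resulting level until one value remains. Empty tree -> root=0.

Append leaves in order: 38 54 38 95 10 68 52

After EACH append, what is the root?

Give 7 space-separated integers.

After append 38 (leaves=[38]):
  L0: [38]
  root=38
After append 54 (leaves=[38, 54]):
  L0: [38, 54]
  L1: h(38,54)=(38*31+54)%997=235 -> [235]
  root=235
After append 38 (leaves=[38, 54, 38]):
  L0: [38, 54, 38]
  L1: h(38,54)=(38*31+54)%997=235 h(38,38)=(38*31+38)%997=219 -> [235, 219]
  L2: h(235,219)=(235*31+219)%997=525 -> [525]
  root=525
After append 95 (leaves=[38, 54, 38, 95]):
  L0: [38, 54, 38, 95]
  L1: h(38,54)=(38*31+54)%997=235 h(38,95)=(38*31+95)%997=276 -> [235, 276]
  L2: h(235,276)=(235*31+276)%997=582 -> [582]
  root=582
After append 10 (leaves=[38, 54, 38, 95, 10]):
  L0: [38, 54, 38, 95, 10]
  L1: h(38,54)=(38*31+54)%997=235 h(38,95)=(38*31+95)%997=276 h(10,10)=(10*31+10)%997=320 -> [235, 276, 320]
  L2: h(235,276)=(235*31+276)%997=582 h(320,320)=(320*31+320)%997=270 -> [582, 270]
  L3: h(582,270)=(582*31+270)%997=366 -> [366]
  root=366
After append 68 (leaves=[38, 54, 38, 95, 10, 68]):
  L0: [38, 54, 38, 95, 10, 68]
  L1: h(38,54)=(38*31+54)%997=235 h(38,95)=(38*31+95)%997=276 h(10,68)=(10*31+68)%997=378 -> [235, 276, 378]
  L2: h(235,276)=(235*31+276)%997=582 h(378,378)=(378*31+378)%997=132 -> [582, 132]
  L3: h(582,132)=(582*31+132)%997=228 -> [228]
  root=228
After append 52 (leaves=[38, 54, 38, 95, 10, 68, 52]):
  L0: [38, 54, 38, 95, 10, 68, 52]
  L1: h(38,54)=(38*31+54)%997=235 h(38,95)=(38*31+95)%997=276 h(10,68)=(10*31+68)%997=378 h(52,52)=(52*31+52)%997=667 -> [235, 276, 378, 667]
  L2: h(235,276)=(235*31+276)%997=582 h(378,667)=(378*31+667)%997=421 -> [582, 421]
  L3: h(582,421)=(582*31+421)%997=517 -> [517]
  root=517

Answer: 38 235 525 582 366 228 517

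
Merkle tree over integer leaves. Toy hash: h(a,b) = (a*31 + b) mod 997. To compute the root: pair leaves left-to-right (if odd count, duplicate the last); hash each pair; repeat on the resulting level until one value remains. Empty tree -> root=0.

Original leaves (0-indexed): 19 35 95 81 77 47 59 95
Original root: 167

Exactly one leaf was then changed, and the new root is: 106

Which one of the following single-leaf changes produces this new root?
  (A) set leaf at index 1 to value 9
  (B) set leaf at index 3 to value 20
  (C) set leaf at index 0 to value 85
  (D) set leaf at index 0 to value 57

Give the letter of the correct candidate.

Answer: A

Derivation:
Original leaves: [19, 35, 95, 81, 77, 47, 59, 95]
Target new root: 106
Try each candidate change and compute the resulting root:
Candidate A: set leaf[1] = 9 -> leaves = [19, 9, 95, 81, 77, 47, 59, 95]
  L0: [19, 9, 95, 81, 77, 47, 59, 95]
  L1: h(19,9)=(19*31+9)%997=598 h(95,81)=(95*31+81)%997=35 h(77,47)=(77*31+47)%997=440 h(59,95)=(59*31+95)%997=927 -> [598, 35, 440, 927]
  L2: h(598,35)=(598*31+35)%997=627 h(440,927)=(440*31+927)%997=609 -> [627, 609]
  L3: h(627,609)=(627*31+609)%997=106 -> [106]
  root = 106 == target 106  ** MATCH **
Candidate B: set leaf[3] = 20 -> leaves = [19, 35, 95, 20, 77, 47, 59, 95]
  L0: [19, 35, 95, 20, 77, 47, 59, 95]
  L1: h(19,35)=(19*31+35)%997=624 h(95,20)=(95*31+20)%997=971 h(77,47)=(77*31+47)%997=440 h(59,95)=(59*31+95)%997=927 -> [624, 971, 440, 927]
  L2: h(624,971)=(624*31+971)%997=375 h(440,927)=(440*31+927)%997=609 -> [375, 609]
  L3: h(375,609)=(375*31+609)%997=270 -> [270]
  root = 270 != target 106
Candidate C: set leaf[0] = 85 -> leaves = [85, 35, 95, 81, 77, 47, 59, 95]
  L0: [85, 35, 95, 81, 77, 47, 59, 95]
  L1: h(85,35)=(85*31+35)%997=676 h(95,81)=(95*31+81)%997=35 h(77,47)=(77*31+47)%997=440 h(59,95)=(59*31+95)%997=927 -> [676, 35, 440, 927]
  L2: h(676,35)=(676*31+35)%997=54 h(440,927)=(440*31+927)%997=609 -> [54, 609]
  L3: h(54,609)=(54*31+609)%997=289 -> [289]
  root = 289 != target 106
Candidate D: set leaf[0] = 57 -> leaves = [57, 35, 95, 81, 77, 47, 59, 95]
  L0: [57, 35, 95, 81, 77, 47, 59, 95]
  L1: h(57,35)=(57*31+35)%997=805 h(95,81)=(95*31+81)%997=35 h(77,47)=(77*31+47)%997=440 h(59,95)=(59*31+95)%997=927 -> [805, 35, 440, 927]
  L2: h(805,35)=(805*31+35)%997=65 h(440,927)=(440*31+927)%997=609 -> [65, 609]
  L3: h(65,609)=(65*31+609)%997=630 -> [630]
  root = 630 != target 106
Candidate A produces the target root.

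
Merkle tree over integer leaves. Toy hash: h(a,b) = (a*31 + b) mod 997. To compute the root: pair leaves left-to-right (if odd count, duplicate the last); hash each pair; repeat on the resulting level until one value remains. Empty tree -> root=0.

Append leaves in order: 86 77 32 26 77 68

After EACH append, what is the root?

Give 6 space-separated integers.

After append 86 (leaves=[86]):
  L0: [86]
  root=86
After append 77 (leaves=[86, 77]):
  L0: [86, 77]
  L1: h(86,77)=(86*31+77)%997=749 -> [749]
  root=749
After append 32 (leaves=[86, 77, 32]):
  L0: [86, 77, 32]
  L1: h(86,77)=(86*31+77)%997=749 h(32,32)=(32*31+32)%997=27 -> [749, 27]
  L2: h(749,27)=(749*31+27)%997=315 -> [315]
  root=315
After append 26 (leaves=[86, 77, 32, 26]):
  L0: [86, 77, 32, 26]
  L1: h(86,77)=(86*31+77)%997=749 h(32,26)=(32*31+26)%997=21 -> [749, 21]
  L2: h(749,21)=(749*31+21)%997=309 -> [309]
  root=309
After append 77 (leaves=[86, 77, 32, 26, 77]):
  L0: [86, 77, 32, 26, 77]
  L1: h(86,77)=(86*31+77)%997=749 h(32,26)=(32*31+26)%997=21 h(77,77)=(77*31+77)%997=470 -> [749, 21, 470]
  L2: h(749,21)=(749*31+21)%997=309 h(470,470)=(470*31+470)%997=85 -> [309, 85]
  L3: h(309,85)=(309*31+85)%997=691 -> [691]
  root=691
After append 68 (leaves=[86, 77, 32, 26, 77, 68]):
  L0: [86, 77, 32, 26, 77, 68]
  L1: h(86,77)=(86*31+77)%997=749 h(32,26)=(32*31+26)%997=21 h(77,68)=(77*31+68)%997=461 -> [749, 21, 461]
  L2: h(749,21)=(749*31+21)%997=309 h(461,461)=(461*31+461)%997=794 -> [309, 794]
  L3: h(309,794)=(309*31+794)%997=403 -> [403]
  root=403

Answer: 86 749 315 309 691 403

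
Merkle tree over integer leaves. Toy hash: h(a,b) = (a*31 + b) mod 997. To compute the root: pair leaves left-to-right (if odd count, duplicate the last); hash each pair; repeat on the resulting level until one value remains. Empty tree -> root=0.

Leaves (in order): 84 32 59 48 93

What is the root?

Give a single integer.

Answer: 697

Derivation:
L0: [84, 32, 59, 48, 93]
L1: h(84,32)=(84*31+32)%997=642 h(59,48)=(59*31+48)%997=880 h(93,93)=(93*31+93)%997=982 -> [642, 880, 982]
L2: h(642,880)=(642*31+880)%997=842 h(982,982)=(982*31+982)%997=517 -> [842, 517]
L3: h(842,517)=(842*31+517)%997=697 -> [697]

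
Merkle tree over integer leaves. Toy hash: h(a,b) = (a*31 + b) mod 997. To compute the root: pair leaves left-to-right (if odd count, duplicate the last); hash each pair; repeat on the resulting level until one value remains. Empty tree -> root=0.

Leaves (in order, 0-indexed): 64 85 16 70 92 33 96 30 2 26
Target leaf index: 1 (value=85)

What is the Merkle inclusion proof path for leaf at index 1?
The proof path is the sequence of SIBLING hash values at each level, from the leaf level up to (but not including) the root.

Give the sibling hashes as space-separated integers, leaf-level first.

L0 (leaves): [64, 85, 16, 70, 92, 33, 96, 30, 2, 26], target index=1
L1: h(64,85)=(64*31+85)%997=75 [pair 0] h(16,70)=(16*31+70)%997=566 [pair 1] h(92,33)=(92*31+33)%997=891 [pair 2] h(96,30)=(96*31+30)%997=15 [pair 3] h(2,26)=(2*31+26)%997=88 [pair 4] -> [75, 566, 891, 15, 88]
  Sibling for proof at L0: 64
L2: h(75,566)=(75*31+566)%997=897 [pair 0] h(891,15)=(891*31+15)%997=717 [pair 1] h(88,88)=(88*31+88)%997=822 [pair 2] -> [897, 717, 822]
  Sibling for proof at L1: 566
L3: h(897,717)=(897*31+717)%997=608 [pair 0] h(822,822)=(822*31+822)%997=382 [pair 1] -> [608, 382]
  Sibling for proof at L2: 717
L4: h(608,382)=(608*31+382)%997=287 [pair 0] -> [287]
  Sibling for proof at L3: 382
Root: 287
Proof path (sibling hashes from leaf to root): [64, 566, 717, 382]

Answer: 64 566 717 382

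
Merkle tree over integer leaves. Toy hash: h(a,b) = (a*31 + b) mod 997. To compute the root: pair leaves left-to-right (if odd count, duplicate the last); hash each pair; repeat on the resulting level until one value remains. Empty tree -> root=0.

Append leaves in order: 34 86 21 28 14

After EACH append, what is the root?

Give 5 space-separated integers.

After append 34 (leaves=[34]):
  L0: [34]
  root=34
After append 86 (leaves=[34, 86]):
  L0: [34, 86]
  L1: h(34,86)=(34*31+86)%997=143 -> [143]
  root=143
After append 21 (leaves=[34, 86, 21]):
  L0: [34, 86, 21]
  L1: h(34,86)=(34*31+86)%997=143 h(21,21)=(21*31+21)%997=672 -> [143, 672]
  L2: h(143,672)=(143*31+672)%997=120 -> [120]
  root=120
After append 28 (leaves=[34, 86, 21, 28]):
  L0: [34, 86, 21, 28]
  L1: h(34,86)=(34*31+86)%997=143 h(21,28)=(21*31+28)%997=679 -> [143, 679]
  L2: h(143,679)=(143*31+679)%997=127 -> [127]
  root=127
After append 14 (leaves=[34, 86, 21, 28, 14]):
  L0: [34, 86, 21, 28, 14]
  L1: h(34,86)=(34*31+86)%997=143 h(21,28)=(21*31+28)%997=679 h(14,14)=(14*31+14)%997=448 -> [143, 679, 448]
  L2: h(143,679)=(143*31+679)%997=127 h(448,448)=(448*31+448)%997=378 -> [127, 378]
  L3: h(127,378)=(127*31+378)%997=327 -> [327]
  root=327

Answer: 34 143 120 127 327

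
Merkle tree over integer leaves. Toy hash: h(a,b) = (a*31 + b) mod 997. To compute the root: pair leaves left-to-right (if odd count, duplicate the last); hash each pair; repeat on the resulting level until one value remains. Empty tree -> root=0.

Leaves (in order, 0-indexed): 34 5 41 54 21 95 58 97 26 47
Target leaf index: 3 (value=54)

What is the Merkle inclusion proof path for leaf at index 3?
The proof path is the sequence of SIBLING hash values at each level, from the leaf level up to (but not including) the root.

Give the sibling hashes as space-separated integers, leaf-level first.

L0 (leaves): [34, 5, 41, 54, 21, 95, 58, 97, 26, 47], target index=3
L1: h(34,5)=(34*31+5)%997=62 [pair 0] h(41,54)=(41*31+54)%997=328 [pair 1] h(21,95)=(21*31+95)%997=746 [pair 2] h(58,97)=(58*31+97)%997=898 [pair 3] h(26,47)=(26*31+47)%997=853 [pair 4] -> [62, 328, 746, 898, 853]
  Sibling for proof at L0: 41
L2: h(62,328)=(62*31+328)%997=256 [pair 0] h(746,898)=(746*31+898)%997=96 [pair 1] h(853,853)=(853*31+853)%997=377 [pair 2] -> [256, 96, 377]
  Sibling for proof at L1: 62
L3: h(256,96)=(256*31+96)%997=56 [pair 0] h(377,377)=(377*31+377)%997=100 [pair 1] -> [56, 100]
  Sibling for proof at L2: 96
L4: h(56,100)=(56*31+100)%997=839 [pair 0] -> [839]
  Sibling for proof at L3: 100
Root: 839
Proof path (sibling hashes from leaf to root): [41, 62, 96, 100]

Answer: 41 62 96 100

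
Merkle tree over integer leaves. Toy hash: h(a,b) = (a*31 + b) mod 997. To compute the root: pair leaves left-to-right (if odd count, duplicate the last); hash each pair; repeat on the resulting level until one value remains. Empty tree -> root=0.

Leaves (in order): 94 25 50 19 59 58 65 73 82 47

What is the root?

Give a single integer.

L0: [94, 25, 50, 19, 59, 58, 65, 73, 82, 47]
L1: h(94,25)=(94*31+25)%997=945 h(50,19)=(50*31+19)%997=572 h(59,58)=(59*31+58)%997=890 h(65,73)=(65*31+73)%997=94 h(82,47)=(82*31+47)%997=595 -> [945, 572, 890, 94, 595]
L2: h(945,572)=(945*31+572)%997=954 h(890,94)=(890*31+94)%997=765 h(595,595)=(595*31+595)%997=97 -> [954, 765, 97]
L3: h(954,765)=(954*31+765)%997=429 h(97,97)=(97*31+97)%997=113 -> [429, 113]
L4: h(429,113)=(429*31+113)%997=451 -> [451]

Answer: 451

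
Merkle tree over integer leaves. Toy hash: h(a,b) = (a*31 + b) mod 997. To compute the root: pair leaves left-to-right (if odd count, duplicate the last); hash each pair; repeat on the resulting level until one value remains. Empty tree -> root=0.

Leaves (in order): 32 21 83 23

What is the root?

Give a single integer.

Answer: 101

Derivation:
L0: [32, 21, 83, 23]
L1: h(32,21)=(32*31+21)%997=16 h(83,23)=(83*31+23)%997=602 -> [16, 602]
L2: h(16,602)=(16*31+602)%997=101 -> [101]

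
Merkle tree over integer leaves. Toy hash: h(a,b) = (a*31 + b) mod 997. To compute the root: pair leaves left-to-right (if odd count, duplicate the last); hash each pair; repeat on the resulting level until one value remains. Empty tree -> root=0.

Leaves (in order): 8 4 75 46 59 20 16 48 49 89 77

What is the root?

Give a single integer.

Answer: 479

Derivation:
L0: [8, 4, 75, 46, 59, 20, 16, 48, 49, 89, 77]
L1: h(8,4)=(8*31+4)%997=252 h(75,46)=(75*31+46)%997=377 h(59,20)=(59*31+20)%997=852 h(16,48)=(16*31+48)%997=544 h(49,89)=(49*31+89)%997=611 h(77,77)=(77*31+77)%997=470 -> [252, 377, 852, 544, 611, 470]
L2: h(252,377)=(252*31+377)%997=213 h(852,544)=(852*31+544)%997=37 h(611,470)=(611*31+470)%997=468 -> [213, 37, 468]
L3: h(213,37)=(213*31+37)%997=658 h(468,468)=(468*31+468)%997=21 -> [658, 21]
L4: h(658,21)=(658*31+21)%997=479 -> [479]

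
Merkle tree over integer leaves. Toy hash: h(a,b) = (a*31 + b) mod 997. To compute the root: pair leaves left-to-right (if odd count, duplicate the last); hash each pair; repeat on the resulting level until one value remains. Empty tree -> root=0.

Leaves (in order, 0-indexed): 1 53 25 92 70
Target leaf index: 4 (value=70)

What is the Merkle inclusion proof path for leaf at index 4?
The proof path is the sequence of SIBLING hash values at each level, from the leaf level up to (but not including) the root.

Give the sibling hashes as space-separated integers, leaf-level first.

L0 (leaves): [1, 53, 25, 92, 70], target index=4
L1: h(1,53)=(1*31+53)%997=84 [pair 0] h(25,92)=(25*31+92)%997=867 [pair 1] h(70,70)=(70*31+70)%997=246 [pair 2] -> [84, 867, 246]
  Sibling for proof at L0: 70
L2: h(84,867)=(84*31+867)%997=480 [pair 0] h(246,246)=(246*31+246)%997=893 [pair 1] -> [480, 893]
  Sibling for proof at L1: 246
L3: h(480,893)=(480*31+893)%997=818 [pair 0] -> [818]
  Sibling for proof at L2: 480
Root: 818
Proof path (sibling hashes from leaf to root): [70, 246, 480]

Answer: 70 246 480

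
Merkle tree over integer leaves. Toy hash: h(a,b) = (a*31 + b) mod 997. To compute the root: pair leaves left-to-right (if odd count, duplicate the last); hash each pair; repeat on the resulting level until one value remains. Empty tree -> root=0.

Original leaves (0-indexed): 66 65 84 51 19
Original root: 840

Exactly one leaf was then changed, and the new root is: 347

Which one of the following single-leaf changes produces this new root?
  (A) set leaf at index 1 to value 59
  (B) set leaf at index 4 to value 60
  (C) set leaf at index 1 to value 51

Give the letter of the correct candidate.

Original leaves: [66, 65, 84, 51, 19]
Target new root: 347
Try each candidate change and compute the resulting root:
Candidate A: set leaf[1] = 59 -> leaves = [66, 59, 84, 51, 19]
  L0: [66, 59, 84, 51, 19]
  L1: h(66,59)=(66*31+59)%997=111 h(84,51)=(84*31+51)%997=661 h(19,19)=(19*31+19)%997=608 -> [111, 661, 608]
  L2: h(111,661)=(111*31+661)%997=114 h(608,608)=(608*31+608)%997=513 -> [114, 513]
  L3: h(114,513)=(114*31+513)%997=59 -> [59]
  root = 59 != target 347
Candidate B: set leaf[4] = 60 -> leaves = [66, 65, 84, 51, 60]
  L0: [66, 65, 84, 51, 60]
  L1: h(66,65)=(66*31+65)%997=117 h(84,51)=(84*31+51)%997=661 h(60,60)=(60*31+60)%997=923 -> [117, 661, 923]
  L2: h(117,661)=(117*31+661)%997=300 h(923,923)=(923*31+923)%997=623 -> [300, 623]
  L3: h(300,623)=(300*31+623)%997=950 -> [950]
  root = 950 != target 347
Candidate C: set leaf[1] = 51 -> leaves = [66, 51, 84, 51, 19]
  L0: [66, 51, 84, 51, 19]
  L1: h(66,51)=(66*31+51)%997=103 h(84,51)=(84*31+51)%997=661 h(19,19)=(19*31+19)%997=608 -> [103, 661, 608]
  L2: h(103,661)=(103*31+661)%997=863 h(608,608)=(608*31+608)%997=513 -> [863, 513]
  L3: h(863,513)=(863*31+513)%997=347 -> [347]
  root = 347 == target 347  ** MATCH **
Candidate C produces the target root.

Answer: C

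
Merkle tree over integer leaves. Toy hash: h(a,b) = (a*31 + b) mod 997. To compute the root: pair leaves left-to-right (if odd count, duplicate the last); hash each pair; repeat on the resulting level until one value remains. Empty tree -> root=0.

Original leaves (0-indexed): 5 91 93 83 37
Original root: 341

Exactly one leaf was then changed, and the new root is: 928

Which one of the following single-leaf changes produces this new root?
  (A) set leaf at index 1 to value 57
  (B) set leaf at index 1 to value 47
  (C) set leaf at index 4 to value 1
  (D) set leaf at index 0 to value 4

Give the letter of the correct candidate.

Answer: B

Derivation:
Original leaves: [5, 91, 93, 83, 37]
Target new root: 928
Try each candidate change and compute the resulting root:
Candidate A: set leaf[1] = 57 -> leaves = [5, 57, 93, 83, 37]
  L0: [5, 57, 93, 83, 37]
  L1: h(5,57)=(5*31+57)%997=212 h(93,83)=(93*31+83)%997=972 h(37,37)=(37*31+37)%997=187 -> [212, 972, 187]
  L2: h(212,972)=(212*31+972)%997=565 h(187,187)=(187*31+187)%997=2 -> [565, 2]
  L3: h(565,2)=(565*31+2)%997=568 -> [568]
  root = 568 != target 928
Candidate B: set leaf[1] = 47 -> leaves = [5, 47, 93, 83, 37]
  L0: [5, 47, 93, 83, 37]
  L1: h(5,47)=(5*31+47)%997=202 h(93,83)=(93*31+83)%997=972 h(37,37)=(37*31+37)%997=187 -> [202, 972, 187]
  L2: h(202,972)=(202*31+972)%997=255 h(187,187)=(187*31+187)%997=2 -> [255, 2]
  L3: h(255,2)=(255*31+2)%997=928 -> [928]
  root = 928 == target 928  ** MATCH **
Candidate C: set leaf[4] = 1 -> leaves = [5, 91, 93, 83, 1]
  L0: [5, 91, 93, 83, 1]
  L1: h(5,91)=(5*31+91)%997=246 h(93,83)=(93*31+83)%997=972 h(1,1)=(1*31+1)%997=32 -> [246, 972, 32]
  L2: h(246,972)=(246*31+972)%997=622 h(32,32)=(32*31+32)%997=27 -> [622, 27]
  L3: h(622,27)=(622*31+27)%997=366 -> [366]
  root = 366 != target 928
Candidate D: set leaf[0] = 4 -> leaves = [4, 91, 93, 83, 37]
  L0: [4, 91, 93, 83, 37]
  L1: h(4,91)=(4*31+91)%997=215 h(93,83)=(93*31+83)%997=972 h(37,37)=(37*31+37)%997=187 -> [215, 972, 187]
  L2: h(215,972)=(215*31+972)%997=658 h(187,187)=(187*31+187)%997=2 -> [658, 2]
  L3: h(658,2)=(658*31+2)%997=460 -> [460]
  root = 460 != target 928
Candidate B produces the target root.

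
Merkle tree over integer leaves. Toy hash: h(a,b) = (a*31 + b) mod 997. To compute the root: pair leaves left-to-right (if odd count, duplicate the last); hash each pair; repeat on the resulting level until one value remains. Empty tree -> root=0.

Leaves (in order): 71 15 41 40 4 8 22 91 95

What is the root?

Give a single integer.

Answer: 758

Derivation:
L0: [71, 15, 41, 40, 4, 8, 22, 91, 95]
L1: h(71,15)=(71*31+15)%997=222 h(41,40)=(41*31+40)%997=314 h(4,8)=(4*31+8)%997=132 h(22,91)=(22*31+91)%997=773 h(95,95)=(95*31+95)%997=49 -> [222, 314, 132, 773, 49]
L2: h(222,314)=(222*31+314)%997=217 h(132,773)=(132*31+773)%997=877 h(49,49)=(49*31+49)%997=571 -> [217, 877, 571]
L3: h(217,877)=(217*31+877)%997=625 h(571,571)=(571*31+571)%997=326 -> [625, 326]
L4: h(625,326)=(625*31+326)%997=758 -> [758]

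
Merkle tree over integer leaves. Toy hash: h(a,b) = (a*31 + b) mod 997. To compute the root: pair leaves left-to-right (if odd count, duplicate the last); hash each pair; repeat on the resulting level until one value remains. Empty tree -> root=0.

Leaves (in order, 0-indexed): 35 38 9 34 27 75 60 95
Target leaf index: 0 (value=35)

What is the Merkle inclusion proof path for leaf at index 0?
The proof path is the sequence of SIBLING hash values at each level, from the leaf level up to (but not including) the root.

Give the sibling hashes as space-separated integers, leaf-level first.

Answer: 38 313 317

Derivation:
L0 (leaves): [35, 38, 9, 34, 27, 75, 60, 95], target index=0
L1: h(35,38)=(35*31+38)%997=126 [pair 0] h(9,34)=(9*31+34)%997=313 [pair 1] h(27,75)=(27*31+75)%997=912 [pair 2] h(60,95)=(60*31+95)%997=958 [pair 3] -> [126, 313, 912, 958]
  Sibling for proof at L0: 38
L2: h(126,313)=(126*31+313)%997=231 [pair 0] h(912,958)=(912*31+958)%997=317 [pair 1] -> [231, 317]
  Sibling for proof at L1: 313
L3: h(231,317)=(231*31+317)%997=499 [pair 0] -> [499]
  Sibling for proof at L2: 317
Root: 499
Proof path (sibling hashes from leaf to root): [38, 313, 317]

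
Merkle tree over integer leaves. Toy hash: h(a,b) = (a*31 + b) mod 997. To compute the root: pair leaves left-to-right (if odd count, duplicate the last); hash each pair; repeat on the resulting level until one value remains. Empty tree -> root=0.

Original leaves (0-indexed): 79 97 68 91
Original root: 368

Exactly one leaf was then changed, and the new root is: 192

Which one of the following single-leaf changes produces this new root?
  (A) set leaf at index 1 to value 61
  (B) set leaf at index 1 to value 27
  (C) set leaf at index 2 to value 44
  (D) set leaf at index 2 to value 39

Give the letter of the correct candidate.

Answer: B

Derivation:
Original leaves: [79, 97, 68, 91]
Target new root: 192
Try each candidate change and compute the resulting root:
Candidate A: set leaf[1] = 61 -> leaves = [79, 61, 68, 91]
  L0: [79, 61, 68, 91]
  L1: h(79,61)=(79*31+61)%997=516 h(68,91)=(68*31+91)%997=205 -> [516, 205]
  L2: h(516,205)=(516*31+205)%997=249 -> [249]
  root = 249 != target 192
Candidate B: set leaf[1] = 27 -> leaves = [79, 27, 68, 91]
  L0: [79, 27, 68, 91]
  L1: h(79,27)=(79*31+27)%997=482 h(68,91)=(68*31+91)%997=205 -> [482, 205]
  L2: h(482,205)=(482*31+205)%997=192 -> [192]
  root = 192 == target 192  ** MATCH **
Candidate C: set leaf[2] = 44 -> leaves = [79, 97, 44, 91]
  L0: [79, 97, 44, 91]
  L1: h(79,97)=(79*31+97)%997=552 h(44,91)=(44*31+91)%997=458 -> [552, 458]
  L2: h(552,458)=(552*31+458)%997=621 -> [621]
  root = 621 != target 192
Candidate D: set leaf[2] = 39 -> leaves = [79, 97, 39, 91]
  L0: [79, 97, 39, 91]
  L1: h(79,97)=(79*31+97)%997=552 h(39,91)=(39*31+91)%997=303 -> [552, 303]
  L2: h(552,303)=(552*31+303)%997=466 -> [466]
  root = 466 != target 192
Candidate B produces the target root.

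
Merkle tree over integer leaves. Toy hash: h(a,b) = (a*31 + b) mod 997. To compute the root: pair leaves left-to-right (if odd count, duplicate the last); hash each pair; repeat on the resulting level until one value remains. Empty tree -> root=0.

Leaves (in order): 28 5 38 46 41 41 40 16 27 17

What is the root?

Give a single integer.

L0: [28, 5, 38, 46, 41, 41, 40, 16, 27, 17]
L1: h(28,5)=(28*31+5)%997=873 h(38,46)=(38*31+46)%997=227 h(41,41)=(41*31+41)%997=315 h(40,16)=(40*31+16)%997=259 h(27,17)=(27*31+17)%997=854 -> [873, 227, 315, 259, 854]
L2: h(873,227)=(873*31+227)%997=371 h(315,259)=(315*31+259)%997=54 h(854,854)=(854*31+854)%997=409 -> [371, 54, 409]
L3: h(371,54)=(371*31+54)%997=588 h(409,409)=(409*31+409)%997=127 -> [588, 127]
L4: h(588,127)=(588*31+127)%997=409 -> [409]

Answer: 409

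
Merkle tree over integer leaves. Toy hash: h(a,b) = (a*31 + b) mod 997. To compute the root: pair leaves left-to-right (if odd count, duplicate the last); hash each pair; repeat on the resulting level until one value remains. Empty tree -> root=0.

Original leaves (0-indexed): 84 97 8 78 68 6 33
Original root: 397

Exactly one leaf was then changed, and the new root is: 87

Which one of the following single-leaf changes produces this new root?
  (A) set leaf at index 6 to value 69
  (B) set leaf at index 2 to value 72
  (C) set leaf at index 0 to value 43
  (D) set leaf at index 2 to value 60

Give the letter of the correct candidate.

Answer: B

Derivation:
Original leaves: [84, 97, 8, 78, 68, 6, 33]
Target new root: 87
Try each candidate change and compute the resulting root:
Candidate A: set leaf[6] = 69 -> leaves = [84, 97, 8, 78, 68, 6, 69]
  L0: [84, 97, 8, 78, 68, 6, 69]
  L1: h(84,97)=(84*31+97)%997=707 h(8,78)=(8*31+78)%997=326 h(68,6)=(68*31+6)%997=120 h(69,69)=(69*31+69)%997=214 -> [707, 326, 120, 214]
  L2: h(707,326)=(707*31+326)%997=309 h(120,214)=(120*31+214)%997=943 -> [309, 943]
  L3: h(309,943)=(309*31+943)%997=552 -> [552]
  root = 552 != target 87
Candidate B: set leaf[2] = 72 -> leaves = [84, 97, 72, 78, 68, 6, 33]
  L0: [84, 97, 72, 78, 68, 6, 33]
  L1: h(84,97)=(84*31+97)%997=707 h(72,78)=(72*31+78)%997=316 h(68,6)=(68*31+6)%997=120 h(33,33)=(33*31+33)%997=59 -> [707, 316, 120, 59]
  L2: h(707,316)=(707*31+316)%997=299 h(120,59)=(120*31+59)%997=788 -> [299, 788]
  L3: h(299,788)=(299*31+788)%997=87 -> [87]
  root = 87 == target 87  ** MATCH **
Candidate C: set leaf[0] = 43 -> leaves = [43, 97, 8, 78, 68, 6, 33]
  L0: [43, 97, 8, 78, 68, 6, 33]
  L1: h(43,97)=(43*31+97)%997=433 h(8,78)=(8*31+78)%997=326 h(68,6)=(68*31+6)%997=120 h(33,33)=(33*31+33)%997=59 -> [433, 326, 120, 59]
  L2: h(433,326)=(433*31+326)%997=788 h(120,59)=(120*31+59)%997=788 -> [788, 788]
  L3: h(788,788)=(788*31+788)%997=291 -> [291]
  root = 291 != target 87
Candidate D: set leaf[2] = 60 -> leaves = [84, 97, 60, 78, 68, 6, 33]
  L0: [84, 97, 60, 78, 68, 6, 33]
  L1: h(84,97)=(84*31+97)%997=707 h(60,78)=(60*31+78)%997=941 h(68,6)=(68*31+6)%997=120 h(33,33)=(33*31+33)%997=59 -> [707, 941, 120, 59]
  L2: h(707,941)=(707*31+941)%997=924 h(120,59)=(120*31+59)%997=788 -> [924, 788]
  L3: h(924,788)=(924*31+788)%997=519 -> [519]
  root = 519 != target 87
Candidate B produces the target root.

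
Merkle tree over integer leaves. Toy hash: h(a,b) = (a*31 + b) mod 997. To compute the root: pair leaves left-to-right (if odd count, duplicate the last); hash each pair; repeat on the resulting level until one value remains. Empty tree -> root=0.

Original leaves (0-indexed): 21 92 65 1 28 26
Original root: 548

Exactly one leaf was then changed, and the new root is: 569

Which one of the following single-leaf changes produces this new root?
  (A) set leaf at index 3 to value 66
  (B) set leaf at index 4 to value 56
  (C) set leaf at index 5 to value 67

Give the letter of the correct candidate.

Answer: A

Derivation:
Original leaves: [21, 92, 65, 1, 28, 26]
Target new root: 569
Try each candidate change and compute the resulting root:
Candidate A: set leaf[3] = 66 -> leaves = [21, 92, 65, 66, 28, 26]
  L0: [21, 92, 65, 66, 28, 26]
  L1: h(21,92)=(21*31+92)%997=743 h(65,66)=(65*31+66)%997=87 h(28,26)=(28*31+26)%997=894 -> [743, 87, 894]
  L2: h(743,87)=(743*31+87)%997=189 h(894,894)=(894*31+894)%997=692 -> [189, 692]
  L3: h(189,692)=(189*31+692)%997=569 -> [569]
  root = 569 == target 569  ** MATCH **
Candidate B: set leaf[4] = 56 -> leaves = [21, 92, 65, 1, 56, 26]
  L0: [21, 92, 65, 1, 56, 26]
  L1: h(21,92)=(21*31+92)%997=743 h(65,1)=(65*31+1)%997=22 h(56,26)=(56*31+26)%997=765 -> [743, 22, 765]
  L2: h(743,22)=(743*31+22)%997=124 h(765,765)=(765*31+765)%997=552 -> [124, 552]
  L3: h(124,552)=(124*31+552)%997=408 -> [408]
  root = 408 != target 569
Candidate C: set leaf[5] = 67 -> leaves = [21, 92, 65, 1, 28, 67]
  L0: [21, 92, 65, 1, 28, 67]
  L1: h(21,92)=(21*31+92)%997=743 h(65,1)=(65*31+1)%997=22 h(28,67)=(28*31+67)%997=935 -> [743, 22, 935]
  L2: h(743,22)=(743*31+22)%997=124 h(935,935)=(935*31+935)%997=10 -> [124, 10]
  L3: h(124,10)=(124*31+10)%997=863 -> [863]
  root = 863 != target 569
Candidate A produces the target root.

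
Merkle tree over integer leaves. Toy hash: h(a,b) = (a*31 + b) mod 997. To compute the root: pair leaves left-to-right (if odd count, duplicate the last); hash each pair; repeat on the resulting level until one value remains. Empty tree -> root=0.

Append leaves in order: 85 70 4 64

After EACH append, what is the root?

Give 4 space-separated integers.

Answer: 85 711 235 295

Derivation:
After append 85 (leaves=[85]):
  L0: [85]
  root=85
After append 70 (leaves=[85, 70]):
  L0: [85, 70]
  L1: h(85,70)=(85*31+70)%997=711 -> [711]
  root=711
After append 4 (leaves=[85, 70, 4]):
  L0: [85, 70, 4]
  L1: h(85,70)=(85*31+70)%997=711 h(4,4)=(4*31+4)%997=128 -> [711, 128]
  L2: h(711,128)=(711*31+128)%997=235 -> [235]
  root=235
After append 64 (leaves=[85, 70, 4, 64]):
  L0: [85, 70, 4, 64]
  L1: h(85,70)=(85*31+70)%997=711 h(4,64)=(4*31+64)%997=188 -> [711, 188]
  L2: h(711,188)=(711*31+188)%997=295 -> [295]
  root=295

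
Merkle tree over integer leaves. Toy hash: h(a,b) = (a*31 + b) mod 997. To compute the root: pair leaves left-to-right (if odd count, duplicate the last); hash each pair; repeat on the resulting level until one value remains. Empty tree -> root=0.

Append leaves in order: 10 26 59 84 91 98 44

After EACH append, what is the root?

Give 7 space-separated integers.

Answer: 10 336 340 365 811 38 521

Derivation:
After append 10 (leaves=[10]):
  L0: [10]
  root=10
After append 26 (leaves=[10, 26]):
  L0: [10, 26]
  L1: h(10,26)=(10*31+26)%997=336 -> [336]
  root=336
After append 59 (leaves=[10, 26, 59]):
  L0: [10, 26, 59]
  L1: h(10,26)=(10*31+26)%997=336 h(59,59)=(59*31+59)%997=891 -> [336, 891]
  L2: h(336,891)=(336*31+891)%997=340 -> [340]
  root=340
After append 84 (leaves=[10, 26, 59, 84]):
  L0: [10, 26, 59, 84]
  L1: h(10,26)=(10*31+26)%997=336 h(59,84)=(59*31+84)%997=916 -> [336, 916]
  L2: h(336,916)=(336*31+916)%997=365 -> [365]
  root=365
After append 91 (leaves=[10, 26, 59, 84, 91]):
  L0: [10, 26, 59, 84, 91]
  L1: h(10,26)=(10*31+26)%997=336 h(59,84)=(59*31+84)%997=916 h(91,91)=(91*31+91)%997=918 -> [336, 916, 918]
  L2: h(336,916)=(336*31+916)%997=365 h(918,918)=(918*31+918)%997=463 -> [365, 463]
  L3: h(365,463)=(365*31+463)%997=811 -> [811]
  root=811
After append 98 (leaves=[10, 26, 59, 84, 91, 98]):
  L0: [10, 26, 59, 84, 91, 98]
  L1: h(10,26)=(10*31+26)%997=336 h(59,84)=(59*31+84)%997=916 h(91,98)=(91*31+98)%997=925 -> [336, 916, 925]
  L2: h(336,916)=(336*31+916)%997=365 h(925,925)=(925*31+925)%997=687 -> [365, 687]
  L3: h(365,687)=(365*31+687)%997=38 -> [38]
  root=38
After append 44 (leaves=[10, 26, 59, 84, 91, 98, 44]):
  L0: [10, 26, 59, 84, 91, 98, 44]
  L1: h(10,26)=(10*31+26)%997=336 h(59,84)=(59*31+84)%997=916 h(91,98)=(91*31+98)%997=925 h(44,44)=(44*31+44)%997=411 -> [336, 916, 925, 411]
  L2: h(336,916)=(336*31+916)%997=365 h(925,411)=(925*31+411)%997=173 -> [365, 173]
  L3: h(365,173)=(365*31+173)%997=521 -> [521]
  root=521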